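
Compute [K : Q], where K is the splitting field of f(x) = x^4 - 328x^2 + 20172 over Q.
[K : Q] = 4

Solving the quadratic in x^2: x^2 = (328 ± √(328^2 - 4·20172))/2 = (328 ± √26896)/2 = (328 ± 164)/2, giving x^2 = 246 or x^2 = 82. So f(x) = (x^2 - 246)(x^2 - 82) and the roots of f are ±√246, ±√82. Hence the splitting field is K = Q(√246, √82). Since 246 and 82 are distinct squarefree integers > 1, their product 20172 is not a perfect square, so √82 ∉ Q(√246). By the tower law [K:Q] = [Q(√246,√82):Q(√246)] · [Q(√246):Q] = 2 · 2 = 4.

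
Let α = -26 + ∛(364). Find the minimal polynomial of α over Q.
m_α(x) = x^3 + 78x^2 + 2028x + 17212

Set β = α + 26 = ∛(364), so β^3 = 364. Then (α + 26)^3 - 364 = 0, i.e. α is a root of g(x) = (x + 26)^3 - 364 = x^3 + 78x^2 + 2028x + 17212. Since g(x) = h(x + 26) where h(x) = x^3 - 364, and h is irreducible over Q (because 364 is not a perfect cube, so h has no rational root, and a monic cubic with no rational root is irreducible), g is also irreducible (irreducibility is preserved under the substitution x → x + 26). Hence m_α(x) = x^3 + 78x^2 + 2028x + 17212.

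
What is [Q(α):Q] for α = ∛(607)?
[Q(α):Q] = 3

The minimal polynomial of α is x^3 - 607, irreducible over Q since 607 is not a perfect cube (so x^3 - 607 has no rational root). Hence [Q(α):Q] = deg(m_α) = 3.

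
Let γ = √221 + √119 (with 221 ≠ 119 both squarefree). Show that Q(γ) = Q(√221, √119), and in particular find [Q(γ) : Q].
[Q(γ) : Q] = 4 (equivalently, Q(γ) = Q(√221, √119))

Obviously Q(γ) ⊆ Q(√221, √119), and [Q(√221, √119):Q] = 4 (since 221, 119 are distinct squarefree integers > 1 with 26299 not a perfect square). To show equality we compute the minimal polynomial of γ. From γ = √221 + √119: γ^2 = 221 + 2√(26299) + 119 = 340 + 2√(26299), so γ^2 - 340 = 2√(26299); squaring, (γ^2 - 340)^2 = 4·26299, i.e. γ^4 - 680γ^2 + 115600 - 105196 = 0, i.e. γ^4 - 680γ^2 + 10404 = 0. So γ is a root of x^4 - 680x^2 + 10404. This polynomial is irreducible over Q: it has no rational root (each ±√221 ± √119 is irrational), and any factorization into two quadratics over Q would force √(26299) ∈ Q (pairing opposite roots) or √221, √119 ∈ Q (other pairings), all impossible. Hence [Q(γ):Q] = 4 = [Q(√221, √119):Q], so Q(γ) = Q(√221, √119).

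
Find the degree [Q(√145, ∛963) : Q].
[Q(√145, ∛963) : Q] = 6

Let L = Q(√145, ∛963). Since Q(√145) ⊂ L and [Q(√145):Q] = 2, the tower law gives 2 | [L:Q]. Likewise Q(∛963) ⊂ L with [Q(∛963):Q] = 3 (because 963 is not a perfect cube), so 3 | [L:Q]. As gcd(2,3) = 1, [L:Q] is divisible by 6. Conversely L is generated over Q by √145 and ∛963, so [L:Q] ≤ 2·3 = 6. Therefore [Q(√145, ∛963) : Q] = 6.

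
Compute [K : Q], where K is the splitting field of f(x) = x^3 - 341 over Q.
[K : Q] = 6

The roots of x^3 - 341 are ∛341, ω∛341, ω^2∛341 where ω = e^(2πi/3) is a primitive cube root of unity, so K = Q(∛341, ω). Now [Q(∛341):Q] = 3 (since 341 is not a perfect cube, x^3 - 341 is irreducible) and [Q(ω):Q] = 2. Both 2 and 3 divide [K:Q], and [K:Q] ≤ 3·2 = 6, so [K:Q] = 6. (Equivalently: Q(∛341) ⊂ R but ω ∉ R, so [K : Q(∛341)] = 2.)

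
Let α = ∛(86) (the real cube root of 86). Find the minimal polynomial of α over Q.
m_α(x) = x^3 - 86

α satisfies α^3 = 86, so x^3 - 86 annihilates α. By the rational root test, a rational root p/q (in lowest terms) of x^3 - 86 would satisfy p^3 = 86 q^3, forcing q = 1 and p^3 = 86; but 86 is not a perfect cube, contradiction. A monic cubic over Q with no rational root is irreducible (any nontrivial factorization would include a linear factor). Hence x^3 - 86 is the minimal polynomial of α, and in particular [Q(α):Q] = 3.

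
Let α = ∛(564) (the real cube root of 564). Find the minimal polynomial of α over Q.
m_α(x) = x^3 - 564

α satisfies α^3 = 564, so x^3 - 564 annihilates α. By the rational root test, a rational root p/q (in lowest terms) of x^3 - 564 would satisfy p^3 = 564 q^3, forcing q = 1 and p^3 = 564; but 564 is not a perfect cube, contradiction. A monic cubic over Q with no rational root is irreducible (any nontrivial factorization would include a linear factor). Hence x^3 - 564 is the minimal polynomial of α, and in particular [Q(α):Q] = 3.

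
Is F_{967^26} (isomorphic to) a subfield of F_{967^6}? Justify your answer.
No: F_{967^26} is not a subfield of F_{967^6}

F_{p^m} embeds in F_{p^n} iff m | n. Here 26 ∤ 6 (since 6 = 0·26 + 6 with remainder 6 ≠ 0), so F_{967^26} is not a subfield of F_{967^6}. Equivalently: if it were, the tower law would give 26 = [F_{967^26}:F_967] dividing [F_{967^6}:F_967] = 6, contradiction.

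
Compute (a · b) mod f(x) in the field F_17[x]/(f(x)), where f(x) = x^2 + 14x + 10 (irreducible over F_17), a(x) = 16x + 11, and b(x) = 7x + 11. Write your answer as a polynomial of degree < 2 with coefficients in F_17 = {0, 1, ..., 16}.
a · b ≡ 11x + 4 (mod f(x))

Multiply in F_17[x]: a(x)·b(x) = (16x + 11)·(7x + 11) = 10x^2 + 15x + 2. This has degree ≥ 2, so divide by f(x) over F_17: 10x^2 + 15x + 2 = (10)·(x^2 + 14x + 10) + (11x + 4). Hence a·b ≡ 11x + 4 (mod f). (F_17[x]/(f) is a field with 17^2 = 289 elements since f is irreducible of degree 2.)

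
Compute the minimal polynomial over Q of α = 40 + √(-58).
m_α(x) = x^2 - 80x + 1658

From α - 40 = √(-58), squaring gives (α - 40)^2 = -58, i.e. α^2 - 80α + 1600 = -58, so α^2 - 80α + 1658 = 0. The discriminant of x^2 - 80x + 1658 is (-80)^2 - 4·(1658) = 6400 - 6632 = -232, and 4·(-58) is not a perfect square in Q since -58 is squarefree and ≠ 1. Hence x^2 - 80x + 1658 is irreducible over Q and is the minimal polynomial of α.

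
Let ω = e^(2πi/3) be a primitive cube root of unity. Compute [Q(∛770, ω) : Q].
[Q(∛770, ω) : Q] = 6

[Q(∛770):Q] = 3 (min poly x^3 - 770, irreducible since 770 is not a perfect cube). [Q(ω):Q] = 2 (min poly x^2 + x + 1). Since Q(∛770) ⊂ R and ω ∉ R, we have ω ∉ Q(∛770), so x^2 + x + 1 remains irreducible over Q(∛770) and [Q(∛770, ω) : Q(∛770)] = 2. By the tower law, [Q(∛770, ω) : Q] = 3 · 2 = 6. (In fact Q(∛770, ω) is the splitting field of x^3 - 770 over Q.)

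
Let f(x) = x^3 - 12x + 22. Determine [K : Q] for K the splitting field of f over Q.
[K : Q] = 6

By the rational root test, any rational root of the monic integer polynomial f(x) = x^3 - 12x + 22 must be an integer dividing the constant term 22, i.e. one of ±{1, 2, 11, 22}. Evaluating: f(1) = 11, f(-1) = 33, f(2) = 6, f(-2) = 38, f(11) = 1221, f(-11) = -1177, f(22) = 10406, f(-22) = -10362; none is 0, so f has no rational root and is therefore irreducible over Q (a cubic with no linear factor over a field is irreducible). For an irreducible cubic, the Galois group is A_3 or S_3 according as the discriminant disc(f) = -4a^3 - 27b^2 = -4·(-12)^3 - 27·(22)^2 = -6156 is or is not a square in Q. Here disc(f) = -6156 is not a perfect square in Q, so the Galois group of f over Q is not contained in A_3 and must be all of S_3. The splitting field has degree |S_3| = 6 over Q, so [K : Q] = 6.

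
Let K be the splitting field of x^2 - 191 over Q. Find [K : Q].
[K : Q] = 2

f(x) = x^2 - 191 factors as (x - √191)(x + √191). The splitting field is K = Q(√191). Since 191 is squarefree and > 1, it is not a perfect square, so x^2 - 191 is irreducible over Q and [Q(√191) : Q] = 2. Hence [K : Q] = 2.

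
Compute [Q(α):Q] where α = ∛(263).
[Q(α):Q] = 3

The minimal polynomial of α is x^3 - 263, irreducible over Q since 263 is not a perfect cube (so x^3 - 263 has no rational root). Hence [Q(α):Q] = deg(m_α) = 3.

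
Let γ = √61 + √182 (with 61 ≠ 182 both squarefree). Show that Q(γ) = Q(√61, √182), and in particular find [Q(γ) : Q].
[Q(γ) : Q] = 4 (equivalently, Q(γ) = Q(√61, √182))

Obviously Q(γ) ⊆ Q(√61, √182), and [Q(√61, √182):Q] = 4 (since 61, 182 are distinct squarefree integers > 1 with 11102 not a perfect square). To show equality we compute the minimal polynomial of γ. From γ = √61 + √182: γ^2 = 61 + 2√(11102) + 182 = 243 + 2√(11102), so γ^2 - 243 = 2√(11102); squaring, (γ^2 - 243)^2 = 4·11102, i.e. γ^4 - 486γ^2 + 59049 - 44408 = 0, i.e. γ^4 - 486γ^2 + 14641 = 0. So γ is a root of x^4 - 486x^2 + 14641. This polynomial is irreducible over Q: it has no rational root (each ±√61 ± √182 is irrational), and any factorization into two quadratics over Q would force √(11102) ∈ Q (pairing opposite roots) or √61, √182 ∈ Q (other pairings), all impossible. Hence [Q(γ):Q] = 4 = [Q(√61, √182):Q], so Q(γ) = Q(√61, √182).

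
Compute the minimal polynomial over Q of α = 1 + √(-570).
m_α(x) = x^2 - 2x + 571

From α - 1 = √(-570), squaring gives (α - 1)^2 = -570, i.e. α^2 - 2α + 1 = -570, so α^2 - 2α + 571 = 0. The discriminant of x^2 - 2x + 571 is (-2)^2 - 4·(571) = 4 - 2284 = -2280, and 4·(-570) is not a perfect square in Q since -570 is squarefree and ≠ 1. Hence x^2 - 2x + 571 is irreducible over Q and is the minimal polynomial of α.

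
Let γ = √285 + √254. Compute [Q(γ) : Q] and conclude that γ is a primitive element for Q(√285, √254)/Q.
[Q(γ) : Q] = 4 (equivalently, Q(γ) = Q(√285, √254))

Obviously Q(γ) ⊆ Q(√285, √254), and [Q(√285, √254):Q] = 4 (since 285, 254 are distinct squarefree integers > 1 with 72390 not a perfect square). To show equality we compute the minimal polynomial of γ. From γ = √285 + √254: γ^2 = 285 + 2√(72390) + 254 = 539 + 2√(72390), so γ^2 - 539 = 2√(72390); squaring, (γ^2 - 539)^2 = 4·72390, i.e. γ^4 - 1078γ^2 + 290521 - 289560 = 0, i.e. γ^4 - 1078γ^2 + 961 = 0. So γ is a root of x^4 - 1078x^2 + 961. This polynomial is irreducible over Q: it has no rational root (each ±√285 ± √254 is irrational), and any factorization into two quadratics over Q would force √(72390) ∈ Q (pairing opposite roots) or √285, √254 ∈ Q (other pairings), all impossible. Hence [Q(γ):Q] = 4 = [Q(√285, √254):Q], so Q(γ) = Q(√285, √254).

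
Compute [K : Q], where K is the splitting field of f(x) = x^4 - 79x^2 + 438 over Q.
[K : Q] = 4

Solving the quadratic in x^2: x^2 = (79 ± √(79^2 - 4·438))/2 = (79 ± √4489)/2 = (79 ± 67)/2, giving x^2 = 6 or x^2 = 73. So f(x) = (x^2 - 6)(x^2 - 73) and the roots of f are ±√6, ±√73. Hence the splitting field is K = Q(√6, √73). Since 6 and 73 are distinct squarefree integers > 1, their product 438 is not a perfect square, so √73 ∉ Q(√6). By the tower law [K:Q] = [Q(√6,√73):Q(√6)] · [Q(√6):Q] = 2 · 2 = 4.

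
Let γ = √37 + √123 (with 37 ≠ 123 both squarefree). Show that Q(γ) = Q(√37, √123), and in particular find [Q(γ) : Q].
[Q(γ) : Q] = 4 (equivalently, Q(γ) = Q(√37, √123))

Obviously Q(γ) ⊆ Q(√37, √123), and [Q(√37, √123):Q] = 4 (since 37, 123 are distinct squarefree integers > 1 with 4551 not a perfect square). To show equality we compute the minimal polynomial of γ. From γ = √37 + √123: γ^2 = 37 + 2√(4551) + 123 = 160 + 2√(4551), so γ^2 - 160 = 2√(4551); squaring, (γ^2 - 160)^2 = 4·4551, i.e. γ^4 - 320γ^2 + 25600 - 18204 = 0, i.e. γ^4 - 320γ^2 + 7396 = 0. So γ is a root of x^4 - 320x^2 + 7396. This polynomial is irreducible over Q: it has no rational root (each ±√37 ± √123 is irrational), and any factorization into two quadratics over Q would force √(4551) ∈ Q (pairing opposite roots) or √37, √123 ∈ Q (other pairings), all impossible. Hence [Q(γ):Q] = 4 = [Q(√37, √123):Q], so Q(γ) = Q(√37, √123).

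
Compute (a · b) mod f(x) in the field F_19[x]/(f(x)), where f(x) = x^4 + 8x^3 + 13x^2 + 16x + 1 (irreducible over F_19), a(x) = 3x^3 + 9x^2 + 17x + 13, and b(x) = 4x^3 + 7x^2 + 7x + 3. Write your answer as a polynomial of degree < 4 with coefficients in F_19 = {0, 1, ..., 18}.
a · b ≡ 13x^3 + 18x^2 + 3x + 16 (mod f(x))

Multiply in F_19[x]: a(x)·b(x) = (3x^3 + 9x^2 + 17x + 13)·(4x^3 + 7x^2 + 7x + 3) = 12x^6 + 15x^3 + 9x^2 + 9x + 1. This has degree ≥ 4, so divide by f(x) over F_19: 12x^6 + 15x^3 + 9x^2 + 9x + 1 = (12x^2 + 18x + 4)·(x^4 + 8x^3 + 13x^2 + 16x + 1) + (13x^3 + 18x^2 + 3x + 16). Hence a·b ≡ 13x^3 + 18x^2 + 3x + 16 (mod f). (F_19[x]/(f) is a field with 19^4 = 130321 elements since f is irreducible of degree 4.)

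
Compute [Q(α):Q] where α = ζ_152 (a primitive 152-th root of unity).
[Q(α):Q] = 72

The minimal polynomial of ζ_152 over Q is the 152-th cyclotomic polynomial Φ_152(x), which is irreducible over Q and has degree φ(152) = 72. Hence [Q(α):Q] = φ(152) = 72.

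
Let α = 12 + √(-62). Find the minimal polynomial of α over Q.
m_α(x) = x^2 - 24x + 206

From α - 12 = √(-62), squaring gives (α - 12)^2 = -62, i.e. α^2 - 24α + 144 = -62, so α^2 - 24α + 206 = 0. The discriminant of x^2 - 24x + 206 is (-24)^2 - 4·(206) = 576 - 824 = -248, and 4·(-62) is not a perfect square in Q since -62 is squarefree and ≠ 1. Hence x^2 - 24x + 206 is irreducible over Q and is the minimal polynomial of α.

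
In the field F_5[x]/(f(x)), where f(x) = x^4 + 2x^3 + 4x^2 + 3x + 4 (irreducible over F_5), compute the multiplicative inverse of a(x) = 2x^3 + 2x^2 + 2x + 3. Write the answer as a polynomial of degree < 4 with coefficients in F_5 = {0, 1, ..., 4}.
a(x)^(-1) ≡ x^3 + 4x^2 + 2 (mod f(x))

Since f is irreducible over F_5, F_5[x]/(f) is a field and a(x) ≠ 0 has an inverse. Apply the extended Euclidean algorithm to f(x) and a(x) in F_5[x]: f(x) = (3x + 3)·a(x) + (2x^2 + 3x);  a(x) = (x + 2)·(2x^2 + 3x) + (x + 3);  (2x^2 + 3x) = (2x + 2)·(x + 3) + (4). The last nonzero remainder is the constant 4 = gcd(f, a) in F_5. Back-substituting through the division chain expresses 4 = s(x)·a(x) + t(x)·f(x) with s(x) ≡ 4x^3 + x^2 + 3 (mod f), so (4x^3 + x^2 + 3)·a(x) ≡ 4 (mod f). Multiplying by 4^(-1) ≡ 4 in F_5 gives a(x)^(-1) ≡ 4·(4x^3 + x^2 + 3) ≡ x^3 + 4x^2 + 2 (mod f). Check: (2x^3 + 2x^2 + 2x + 3)·(x^3 + 4x^2 + 2) = 2x^6 + x^2 + 4x + 1 ≡ 1 (mod x^4 + 2x^3 + 4x^2 + 3x + 4).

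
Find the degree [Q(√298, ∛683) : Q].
[Q(√298, ∛683) : Q] = 6

Let L = Q(√298, ∛683). Since Q(√298) ⊂ L and [Q(√298):Q] = 2, the tower law gives 2 | [L:Q]. Likewise Q(∛683) ⊂ L with [Q(∛683):Q] = 3 (because 683 is not a perfect cube), so 3 | [L:Q]. As gcd(2,3) = 1, [L:Q] is divisible by 6. Conversely L is generated over Q by √298 and ∛683, so [L:Q] ≤ 2·3 = 6. Therefore [Q(√298, ∛683) : Q] = 6.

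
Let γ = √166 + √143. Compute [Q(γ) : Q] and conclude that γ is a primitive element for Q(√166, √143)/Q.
[Q(γ) : Q] = 4 (equivalently, Q(γ) = Q(√166, √143))

Obviously Q(γ) ⊆ Q(√166, √143), and [Q(√166, √143):Q] = 4 (since 166, 143 are distinct squarefree integers > 1 with 23738 not a perfect square). To show equality we compute the minimal polynomial of γ. From γ = √166 + √143: γ^2 = 166 + 2√(23738) + 143 = 309 + 2√(23738), so γ^2 - 309 = 2√(23738); squaring, (γ^2 - 309)^2 = 4·23738, i.e. γ^4 - 618γ^2 + 95481 - 94952 = 0, i.e. γ^4 - 618γ^2 + 529 = 0. So γ is a root of x^4 - 618x^2 + 529. This polynomial is irreducible over Q: it has no rational root (each ±√166 ± √143 is irrational), and any factorization into two quadratics over Q would force √(23738) ∈ Q (pairing opposite roots) or √166, √143 ∈ Q (other pairings), all impossible. Hence [Q(γ):Q] = 4 = [Q(√166, √143):Q], so Q(γ) = Q(√166, √143).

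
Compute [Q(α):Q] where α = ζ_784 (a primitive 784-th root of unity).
[Q(α):Q] = 336

The minimal polynomial of ζ_784 over Q is the 784-th cyclotomic polynomial Φ_784(x), which is irreducible over Q and has degree φ(784) = 336. Hence [Q(α):Q] = φ(784) = 336.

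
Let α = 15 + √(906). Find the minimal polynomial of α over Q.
m_α(x) = x^2 - 30x - 681

From α - 15 = √(906), squaring gives (α - 15)^2 = 906, i.e. α^2 - 30α + 225 = 906, so α^2 - 30α - 681 = 0. The discriminant of x^2 - 30x - 681 is (-30)^2 - 4·(-681) = 900 + 2724 = 3624, and 4·(906) is not a perfect square in Q since 906 is squarefree and ≠ 1. Hence x^2 - 30x - 681 is irreducible over Q and is the minimal polynomial of α.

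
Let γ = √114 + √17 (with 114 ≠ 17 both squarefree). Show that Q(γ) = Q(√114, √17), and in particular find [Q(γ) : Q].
[Q(γ) : Q] = 4 (equivalently, Q(γ) = Q(√114, √17))

Obviously Q(γ) ⊆ Q(√114, √17), and [Q(√114, √17):Q] = 4 (since 114, 17 are distinct squarefree integers > 1 with 1938 not a perfect square). To show equality we compute the minimal polynomial of γ. From γ = √114 + √17: γ^2 = 114 + 2√(1938) + 17 = 131 + 2√(1938), so γ^2 - 131 = 2√(1938); squaring, (γ^2 - 131)^2 = 4·1938, i.e. γ^4 - 262γ^2 + 17161 - 7752 = 0, i.e. γ^4 - 262γ^2 + 9409 = 0. So γ is a root of x^4 - 262x^2 + 9409. This polynomial is irreducible over Q: it has no rational root (each ±√114 ± √17 is irrational), and any factorization into two quadratics over Q would force √(1938) ∈ Q (pairing opposite roots) or √114, √17 ∈ Q (other pairings), all impossible. Hence [Q(γ):Q] = 4 = [Q(√114, √17):Q], so Q(γ) = Q(√114, √17).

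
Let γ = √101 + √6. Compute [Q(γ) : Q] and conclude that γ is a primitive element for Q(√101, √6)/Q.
[Q(γ) : Q] = 4 (equivalently, Q(γ) = Q(√101, √6))

Obviously Q(γ) ⊆ Q(√101, √6), and [Q(√101, √6):Q] = 4 (since 101, 6 are distinct squarefree integers > 1 with 606 not a perfect square). To show equality we compute the minimal polynomial of γ. From γ = √101 + √6: γ^2 = 101 + 2√(606) + 6 = 107 + 2√(606), so γ^2 - 107 = 2√(606); squaring, (γ^2 - 107)^2 = 4·606, i.e. γ^4 - 214γ^2 + 11449 - 2424 = 0, i.e. γ^4 - 214γ^2 + 9025 = 0. So γ is a root of x^4 - 214x^2 + 9025. This polynomial is irreducible over Q: it has no rational root (each ±√101 ± √6 is irrational), and any factorization into two quadratics over Q would force √(606) ∈ Q (pairing opposite roots) or √101, √6 ∈ Q (other pairings), all impossible. Hence [Q(γ):Q] = 4 = [Q(√101, √6):Q], so Q(γ) = Q(√101, √6).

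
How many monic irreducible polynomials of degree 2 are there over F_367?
There are 67161 monic irreducible polynomials of degree 2 over F_367

Each element of F_{367^2} that lies in no proper subfield is a root of exactly one monic irreducible of degree 2 over F_367, and each such polynomial has 2 distinct roots in F_{367^2}. By Möbius inversion the count is N_367(2) = (1/2) Σ_{d|2} μ(2/d) · 367^d = (1/2)(μ(2)·367^1 + μ(1)·367^2) = 134322/2 = 67161.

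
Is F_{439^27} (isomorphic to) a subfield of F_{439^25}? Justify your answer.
No: F_{439^27} is not a subfield of F_{439^25}

F_{p^m} embeds in F_{p^n} iff m | n. Here 27 ∤ 25 (since 25 = 0·27 + 25 with remainder 25 ≠ 0), so F_{439^27} is not a subfield of F_{439^25}. Equivalently: if it were, the tower law would give 27 = [F_{439^27}:F_439] dividing [F_{439^25}:F_439] = 25, contradiction.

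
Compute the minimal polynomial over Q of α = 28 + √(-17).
m_α(x) = x^2 - 56x + 801

From α - 28 = √(-17), squaring gives (α - 28)^2 = -17, i.e. α^2 - 56α + 784 = -17, so α^2 - 56α + 801 = 0. The discriminant of x^2 - 56x + 801 is (-56)^2 - 4·(801) = 3136 - 3204 = -68, and 4·(-17) is not a perfect square in Q since -17 is squarefree and ≠ 1. Hence x^2 - 56x + 801 is irreducible over Q and is the minimal polynomial of α.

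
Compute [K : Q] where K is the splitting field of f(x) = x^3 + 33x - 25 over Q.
[K : Q] = 6

By the rational root test, any rational root of the monic integer polynomial f(x) = x^3 + 33x - 25 must be an integer dividing the constant term -25, i.e. one of ±{1, 5, 25}. Evaluating: f(1) = 9, f(-1) = -59, f(5) = 265, f(-5) = -315, f(25) = 16425, f(-25) = -16475; none is 0, so f has no rational root and is therefore irreducible over Q (a cubic with no linear factor over a field is irreducible). For an irreducible cubic, the Galois group is A_3 or S_3 according as the discriminant disc(f) = -4a^3 - 27b^2 = -4·(33)^3 - 27·(-25)^2 = -160623 is or is not a square in Q. Here disc(f) = -160623 is not a perfect square in Q, so the Galois group of f over Q is not contained in A_3 and must be all of S_3. The splitting field has degree |S_3| = 6 over Q, so [K : Q] = 6.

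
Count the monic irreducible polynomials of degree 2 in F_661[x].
There are 218130 monic irreducible polynomials of degree 2 over F_661

Each element of F_{661^2} that lies in no proper subfield is a root of exactly one monic irreducible of degree 2 over F_661, and each such polynomial has 2 distinct roots in F_{661^2}. By Möbius inversion the count is N_661(2) = (1/2) Σ_{d|2} μ(2/d) · 661^d = (1/2)(μ(2)·661^1 + μ(1)·661^2) = 436260/2 = 218130.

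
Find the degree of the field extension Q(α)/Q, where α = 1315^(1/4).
[Q(α):Q] = 4

α is a root of x^4 - 1315. By Eisenstein's criterion at the prime p = 5 (which divides the constant term 1315 but p^2 = 25 does not, since 1315 is squarefree), x^4 - 1315 is irreducible over Q. Hence [Q(α):Q] = 4.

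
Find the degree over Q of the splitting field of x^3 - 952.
[K : Q] = 6

The roots of x^3 - 952 are ∛952, ω∛952, ω^2∛952 where ω = e^(2πi/3) is a primitive cube root of unity, so K = Q(∛952, ω). Now [Q(∛952):Q] = 3 (since 952 is not a perfect cube, x^3 - 952 is irreducible) and [Q(ω):Q] = 2. Both 2 and 3 divide [K:Q], and [K:Q] ≤ 3·2 = 6, so [K:Q] = 6. (Equivalently: Q(∛952) ⊂ R but ω ∉ R, so [K : Q(∛952)] = 2.)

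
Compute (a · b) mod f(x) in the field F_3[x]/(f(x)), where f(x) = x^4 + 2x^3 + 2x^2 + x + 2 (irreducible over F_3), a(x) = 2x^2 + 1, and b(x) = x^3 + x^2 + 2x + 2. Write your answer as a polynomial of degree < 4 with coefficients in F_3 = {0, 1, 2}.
a · b ≡ 2x^3 + x^2 (mod f(x))

Multiply in F_3[x]: a(x)·b(x) = (2x^2 + 1)·(x^3 + x^2 + 2x + 2) = 2x^5 + 2x^4 + 2x^3 + 2x^2 + 2x + 2. This has degree ≥ 4, so divide by f(x) over F_3: 2x^5 + 2x^4 + 2x^3 + 2x^2 + 2x + 2 = (2x + 1)·(x^4 + 2x^3 + 2x^2 + x + 2) + (2x^3 + x^2). Hence a·b ≡ 2x^3 + x^2 (mod f). (F_3[x]/(f) is a field with 3^4 = 81 elements since f is irreducible of degree 4.)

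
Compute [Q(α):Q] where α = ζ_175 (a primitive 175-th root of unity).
[Q(α):Q] = 120

The minimal polynomial of ζ_175 over Q is the 175-th cyclotomic polynomial Φ_175(x), which is irreducible over Q and has degree φ(175) = 120. Hence [Q(α):Q] = φ(175) = 120.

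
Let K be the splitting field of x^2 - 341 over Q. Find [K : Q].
[K : Q] = 2

f(x) = x^2 - 341 factors as (x - √341)(x + √341). The splitting field is K = Q(√341). Since 341 is squarefree and > 1, it is not a perfect square, so x^2 - 341 is irreducible over Q and [Q(√341) : Q] = 2. Hence [K : Q] = 2.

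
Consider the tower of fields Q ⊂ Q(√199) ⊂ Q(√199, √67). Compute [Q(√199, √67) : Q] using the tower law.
[Q(√199, √67) : Q] = 4

[Q(√199):Q] = 2 (min poly x^2 - 199, irreducible since 199 is squarefree > 1). For the top step, suppose √67 ∈ Q(√199), say √67 = c + d√199 with c, d ∈ Q. Squaring: 67 = c^2 + 199d^2 + 2cd√199. Since √199 ∉ Q this forces 2cd = 0. If d = 0 then √67 = c ∈ Q, contradicting 67 squarefree > 1. If c = 0 then 67 = 199d^2, so 199·67 = (199d)^2 is a perfect square in Q — but 199·67 = 13333 is not a perfect square (since 199 and 67 are distinct squarefree integers). Contradiction. Hence √67 ∉ Q(√199), so x^2 - 67 stays irreducible over Q(√199) and [Q(√199, √67) : Q(√199)] = 2. By the tower law, [Q(√199, √67) : Q] = 2 · 2 = 4.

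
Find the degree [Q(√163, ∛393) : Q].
[Q(√163, ∛393) : Q] = 6

Let L = Q(√163, ∛393). Since Q(√163) ⊂ L and [Q(√163):Q] = 2, the tower law gives 2 | [L:Q]. Likewise Q(∛393) ⊂ L with [Q(∛393):Q] = 3 (because 393 is not a perfect cube), so 3 | [L:Q]. As gcd(2,3) = 1, [L:Q] is divisible by 6. Conversely L is generated over Q by √163 and ∛393, so [L:Q] ≤ 2·3 = 6. Therefore [Q(√163, ∛393) : Q] = 6.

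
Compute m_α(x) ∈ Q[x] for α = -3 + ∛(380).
m_α(x) = x^3 + 9x^2 + 27x - 353

Set β = α + 3 = ∛(380), so β^3 = 380. Then (α + 3)^3 - 380 = 0, i.e. α is a root of g(x) = (x + 3)^3 - 380 = x^3 + 9x^2 + 27x - 353. Since g(x) = h(x + 3) where h(x) = x^3 - 380, and h is irreducible over Q (because 380 is not a perfect cube, so h has no rational root, and a monic cubic with no rational root is irreducible), g is also irreducible (irreducibility is preserved under the substitution x → x + 3). Hence m_α(x) = x^3 + 9x^2 + 27x - 353.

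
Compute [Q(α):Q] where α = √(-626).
[Q(α):Q] = 2

[Q(α):Q] equals the degree of the minimal polynomial of α. Here α^2 = -626 and x^2 + 626 is irreducible (d = -626 is squarefree, ≠ 1, hence not a square), so deg(m_α) = 2. Thus [Q(α):Q] = 2.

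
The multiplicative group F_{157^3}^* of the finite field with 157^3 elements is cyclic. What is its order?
|F_{157^3}^*| = 3869892

F_{157^3} has 157^3 = 3869893 elements; its multiplicative group consists of all nonzero elements, so |F_{157^3}^*| = 3869893 - 1 = 3869892. (It is cyclic since any finite subgroup of the multiplicative group of a field is cyclic.)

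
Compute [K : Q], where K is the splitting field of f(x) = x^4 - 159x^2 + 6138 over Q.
[K : Q] = 4

Solving the quadratic in x^2: x^2 = (159 ± √(159^2 - 4·6138))/2 = (159 ± √729)/2 = (159 ± 27)/2, giving x^2 = 66 or x^2 = 93. So f(x) = (x^2 - 66)(x^2 - 93) and the roots of f are ±√66, ±√93. Hence the splitting field is K = Q(√66, √93). Since 66 and 93 are distinct squarefree integers > 1, their product 6138 is not a perfect square, so √93 ∉ Q(√66). By the tower law [K:Q] = [Q(√66,√93):Q(√66)] · [Q(√66):Q] = 2 · 2 = 4.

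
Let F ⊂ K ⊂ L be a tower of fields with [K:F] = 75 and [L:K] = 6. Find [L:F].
[L:F] = 450

The tower law says that for any tower of field extensions F ⊂ K ⊂ L with finite degrees, [L:F] = [L:K] · [K:F]. Here this gives [L:F] = 6 · 75 = 450.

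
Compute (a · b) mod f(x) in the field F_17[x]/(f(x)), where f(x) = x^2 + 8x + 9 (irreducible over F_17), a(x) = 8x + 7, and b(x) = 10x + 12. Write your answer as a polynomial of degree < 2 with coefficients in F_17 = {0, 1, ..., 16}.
a · b ≡ 2x + 10 (mod f(x))

Multiply in F_17[x]: a(x)·b(x) = (8x + 7)·(10x + 12) = 12x^2 + 13x + 16. This has degree ≥ 2, so divide by f(x) over F_17: 12x^2 + 13x + 16 = (12)·(x^2 + 8x + 9) + (2x + 10). Hence a·b ≡ 2x + 10 (mod f). (F_17[x]/(f) is a field with 17^2 = 289 elements since f is irreducible of degree 2.)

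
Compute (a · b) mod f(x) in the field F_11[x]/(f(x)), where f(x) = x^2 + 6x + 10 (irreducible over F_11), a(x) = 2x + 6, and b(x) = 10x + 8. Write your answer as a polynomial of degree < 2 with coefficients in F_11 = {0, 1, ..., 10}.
a · b ≡ 2 (mod f(x))

Multiply in F_11[x]: a(x)·b(x) = (2x + 6)·(10x + 8) = 9x^2 + 10x + 4. This has degree ≥ 2, so divide by f(x) over F_11: 9x^2 + 10x + 4 = (9)·(x^2 + 6x + 10) + (2). Hence a·b ≡ 2 (mod f). (F_11[x]/(f) is a field with 11^2 = 121 elements since f is irreducible of degree 2.)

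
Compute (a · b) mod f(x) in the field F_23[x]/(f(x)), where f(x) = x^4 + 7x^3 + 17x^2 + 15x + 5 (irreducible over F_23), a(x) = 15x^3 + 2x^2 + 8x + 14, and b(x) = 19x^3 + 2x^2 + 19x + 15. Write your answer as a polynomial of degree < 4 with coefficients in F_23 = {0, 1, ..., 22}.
a · b ≡ 3x^3 + 21x^2 + 16x + 3 (mod f(x))

Multiply in F_23[x]: a(x)·b(x) = (15x^3 + 2x^2 + 8x + 14)·(19x^3 + 2x^2 + 19x + 15) = 9x^6 + 22x^5 + 4x^4 + 16x^3 + 3x^2 + 18x + 3. This has degree ≥ 4, so divide by f(x) over F_23: 9x^6 + 22x^5 + 4x^4 + 16x^3 + 3x^2 + 18x + 3 = (9x^2 + 5x)·(x^4 + 7x^3 + 17x^2 + 15x + 5) + (3x^3 + 21x^2 + 16x + 3). Hence a·b ≡ 3x^3 + 21x^2 + 16x + 3 (mod f). (F_23[x]/(f) is a field with 23^4 = 279841 elements since f is irreducible of degree 4.)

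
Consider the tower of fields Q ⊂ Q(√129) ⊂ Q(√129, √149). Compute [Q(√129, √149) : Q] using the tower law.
[Q(√129, √149) : Q] = 4

[Q(√129):Q] = 2 (min poly x^2 - 129, irreducible since 129 is squarefree > 1). For the top step, suppose √149 ∈ Q(√129), say √149 = c + d√129 with c, d ∈ Q. Squaring: 149 = c^2 + 129d^2 + 2cd√129. Since √129 ∉ Q this forces 2cd = 0. If d = 0 then √149 = c ∈ Q, contradicting 149 squarefree > 1. If c = 0 then 149 = 129d^2, so 129·149 = (129d)^2 is a perfect square in Q — but 129·149 = 19221 is not a perfect square (since 129 and 149 are distinct squarefree integers). Contradiction. Hence √149 ∉ Q(√129), so x^2 - 149 stays irreducible over Q(√129) and [Q(√129, √149) : Q(√129)] = 2. By the tower law, [Q(√129, √149) : Q] = 2 · 2 = 4.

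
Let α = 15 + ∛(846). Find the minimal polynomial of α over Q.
m_α(x) = x^3 - 45x^2 + 675x - 4221

Set β = α - 15 = ∛(846), so β^3 = 846. Then (α - 15)^3 - 846 = 0, i.e. α is a root of g(x) = (x - 15)^3 - 846 = x^3 - 45x^2 + 675x - 4221. Since g(x) = h(x - 15) where h(x) = x^3 - 846, and h is irreducible over Q (because 846 is not a perfect cube, so h has no rational root, and a monic cubic with no rational root is irreducible), g is also irreducible (irreducibility is preserved under the substitution x → x - 15). Hence m_α(x) = x^3 - 45x^2 + 675x - 4221.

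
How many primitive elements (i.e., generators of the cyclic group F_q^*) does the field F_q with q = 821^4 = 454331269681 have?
There are φ(454331269680) = 117336883200 primitive elements

F_q^* is cyclic of order q - 1 = 454331269680. A cyclic group of order m has exactly φ(m) generators. Here m = 454331269680 = 2^4 · 3 · 5 · 41 · 137 · 337021, so the number of primitive elements is φ(454331269680) = 117336883200.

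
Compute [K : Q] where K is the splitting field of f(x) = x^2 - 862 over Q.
[K : Q] = 2

f(x) = x^2 - 862 factors as (x - √862)(x + √862). The splitting field is K = Q(√862). Since 862 is squarefree and > 1, it is not a perfect square, so x^2 - 862 is irreducible over Q and [Q(√862) : Q] = 2. Hence [K : Q] = 2.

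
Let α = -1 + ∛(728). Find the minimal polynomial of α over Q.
m_α(x) = x^3 + 3x^2 + 3x - 727

Set β = α + 1 = ∛(728), so β^3 = 728. Then (α + 1)^3 - 728 = 0, i.e. α is a root of g(x) = (x + 1)^3 - 728 = x^3 + 3x^2 + 3x - 727. Since g(x) = h(x + 1) where h(x) = x^3 - 728, and h is irreducible over Q (because 728 is not a perfect cube, so h has no rational root, and a monic cubic with no rational root is irreducible), g is also irreducible (irreducibility is preserved under the substitution x → x + 1). Hence m_α(x) = x^3 + 3x^2 + 3x - 727.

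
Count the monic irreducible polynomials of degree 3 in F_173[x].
There are 1725848 monic irreducible polynomials of degree 3 over F_173

Each element of F_{173^3} that lies in no proper subfield is a root of exactly one monic irreducible of degree 3 over F_173, and each such polynomial has 3 distinct roots in F_{173^3}. By Möbius inversion the count is N_173(3) = (1/3) Σ_{d|3} μ(3/d) · 173^d = (1/3)(μ(3)·173^1 + μ(1)·173^3) = 5177544/3 = 1725848.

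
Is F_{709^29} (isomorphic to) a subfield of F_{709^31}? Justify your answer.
No: F_{709^29} is not a subfield of F_{709^31}

F_{p^m} embeds in F_{p^n} iff m | n. Here 29 ∤ 31 (since 31 = 1·29 + 2 with remainder 2 ≠ 0), so F_{709^29} is not a subfield of F_{709^31}. Equivalently: if it were, the tower law would give 29 = [F_{709^29}:F_709] dividing [F_{709^31}:F_709] = 31, contradiction.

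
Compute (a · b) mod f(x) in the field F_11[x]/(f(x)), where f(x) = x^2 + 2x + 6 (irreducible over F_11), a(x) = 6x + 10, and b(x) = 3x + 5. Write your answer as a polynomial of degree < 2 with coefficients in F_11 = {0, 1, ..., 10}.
a · b ≡ 2x + 8 (mod f(x))

Multiply in F_11[x]: a(x)·b(x) = (6x + 10)·(3x + 5) = 7x^2 + 5x + 6. This has degree ≥ 2, so divide by f(x) over F_11: 7x^2 + 5x + 6 = (7)·(x^2 + 2x + 6) + (2x + 8). Hence a·b ≡ 2x + 8 (mod f). (F_11[x]/(f) is a field with 11^2 = 121 elements since f is irreducible of degree 2.)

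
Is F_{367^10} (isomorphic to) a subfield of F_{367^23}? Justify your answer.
No: F_{367^10} is not a subfield of F_{367^23}

F_{p^m} embeds in F_{p^n} iff m | n. Here 10 ∤ 23 (since 23 = 2·10 + 3 with remainder 3 ≠ 0), so F_{367^10} is not a subfield of F_{367^23}. Equivalently: if it were, the tower law would give 10 = [F_{367^10}:F_367] dividing [F_{367^23}:F_367] = 23, contradiction.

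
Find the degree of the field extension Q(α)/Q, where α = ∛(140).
[Q(α):Q] = 3

The minimal polynomial of α is x^3 - 140, irreducible over Q since 140 is not a perfect cube (so x^3 - 140 has no rational root). Hence [Q(α):Q] = deg(m_α) = 3.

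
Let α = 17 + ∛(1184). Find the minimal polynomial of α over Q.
m_α(x) = x^3 - 51x^2 + 867x - 6097

Set β = α - 17 = ∛(1184), so β^3 = 1184. Then (α - 17)^3 - 1184 = 0, i.e. α is a root of g(x) = (x - 17)^3 - 1184 = x^3 - 51x^2 + 867x - 6097. Since g(x) = h(x - 17) where h(x) = x^3 - 1184, and h is irreducible over Q (because 1184 is not a perfect cube, so h has no rational root, and a monic cubic with no rational root is irreducible), g is also irreducible (irreducibility is preserved under the substitution x → x - 17). Hence m_α(x) = x^3 - 51x^2 + 867x - 6097.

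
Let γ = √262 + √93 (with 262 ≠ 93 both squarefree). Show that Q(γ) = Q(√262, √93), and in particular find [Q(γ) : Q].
[Q(γ) : Q] = 4 (equivalently, Q(γ) = Q(√262, √93))

Obviously Q(γ) ⊆ Q(√262, √93), and [Q(√262, √93):Q] = 4 (since 262, 93 are distinct squarefree integers > 1 with 24366 not a perfect square). To show equality we compute the minimal polynomial of γ. From γ = √262 + √93: γ^2 = 262 + 2√(24366) + 93 = 355 + 2√(24366), so γ^2 - 355 = 2√(24366); squaring, (γ^2 - 355)^2 = 4·24366, i.e. γ^4 - 710γ^2 + 126025 - 97464 = 0, i.e. γ^4 - 710γ^2 + 28561 = 0. So γ is a root of x^4 - 710x^2 + 28561. This polynomial is irreducible over Q: it has no rational root (each ±√262 ± √93 is irrational), and any factorization into two quadratics over Q would force √(24366) ∈ Q (pairing opposite roots) or √262, √93 ∈ Q (other pairings), all impossible. Hence [Q(γ):Q] = 4 = [Q(√262, √93):Q], so Q(γ) = Q(√262, √93).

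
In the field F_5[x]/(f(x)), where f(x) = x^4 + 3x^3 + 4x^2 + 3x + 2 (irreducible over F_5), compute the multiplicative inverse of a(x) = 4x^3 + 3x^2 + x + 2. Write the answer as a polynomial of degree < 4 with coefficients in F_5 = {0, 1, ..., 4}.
a(x)^(-1) ≡ 2x^3 + x + 1 (mod f(x))

Since f is irreducible over F_5, F_5[x]/(f) is a field and a(x) ≠ 0 has an inverse. Apply the extended Euclidean algorithm to f(x) and a(x) in F_5[x]: f(x) = (4x + 4)·a(x) + (3x^2 + x + 4);  a(x) = (3x)·(3x^2 + x + 4) + (4x + 2);  (3x^2 + x + 4) = (2x + 3)·(4x + 2) + (3). The last nonzero remainder is the constant 3 = gcd(f, a) in F_5. Back-substituting through the division chain expresses 3 = s(x)·a(x) + t(x)·f(x) with s(x) ≡ x^3 + 3x + 3 (mod f), so (x^3 + 3x + 3)·a(x) ≡ 3 (mod f). Multiplying by 3^(-1) ≡ 2 in F_5 gives a(x)^(-1) ≡ 2·(x^3 + 3x + 3) ≡ 2x^3 + x + 1 (mod f). Check: (4x^3 + 3x^2 + x + 2)·(2x^3 + x + 1) = 3x^6 + x^5 + x^4 + x^3 + 4x^2 + 3x + 2 ≡ 1 (mod x^4 + 3x^3 + 4x^2 + 3x + 2).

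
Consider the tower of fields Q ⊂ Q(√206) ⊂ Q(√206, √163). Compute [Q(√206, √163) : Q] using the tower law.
[Q(√206, √163) : Q] = 4

[Q(√206):Q] = 2 (min poly x^2 - 206, irreducible since 206 is squarefree > 1). For the top step, suppose √163 ∈ Q(√206), say √163 = c + d√206 with c, d ∈ Q. Squaring: 163 = c^2 + 206d^2 + 2cd√206. Since √206 ∉ Q this forces 2cd = 0. If d = 0 then √163 = c ∈ Q, contradicting 163 squarefree > 1. If c = 0 then 163 = 206d^2, so 206·163 = (206d)^2 is a perfect square in Q — but 206·163 = 33578 is not a perfect square (since 206 and 163 are distinct squarefree integers). Contradiction. Hence √163 ∉ Q(√206), so x^2 - 163 stays irreducible over Q(√206) and [Q(√206, √163) : Q(√206)] = 2. By the tower law, [Q(√206, √163) : Q] = 2 · 2 = 4.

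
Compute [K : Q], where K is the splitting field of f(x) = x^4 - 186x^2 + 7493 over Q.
[K : Q] = 4

Solving the quadratic in x^2: x^2 = (186 ± √(186^2 - 4·7493))/2 = (186 ± √4624)/2 = (186 ± 68)/2, giving x^2 = 127 or x^2 = 59. So f(x) = (x^2 - 127)(x^2 - 59) and the roots of f are ±√127, ±√59. Hence the splitting field is K = Q(√127, √59). Since 127 and 59 are distinct squarefree integers > 1, their product 7493 is not a perfect square, so √59 ∉ Q(√127). By the tower law [K:Q] = [Q(√127,√59):Q(√127)] · [Q(√127):Q] = 2 · 2 = 4.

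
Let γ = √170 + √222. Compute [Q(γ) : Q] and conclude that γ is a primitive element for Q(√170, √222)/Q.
[Q(γ) : Q] = 4 (equivalently, Q(γ) = Q(√170, √222))

Obviously Q(γ) ⊆ Q(√170, √222), and [Q(√170, √222):Q] = 4 (since 170, 222 are distinct squarefree integers > 1 with 37740 not a perfect square). To show equality we compute the minimal polynomial of γ. From γ = √170 + √222: γ^2 = 170 + 2√(37740) + 222 = 392 + 2√(37740), so γ^2 - 392 = 2√(37740); squaring, (γ^2 - 392)^2 = 4·37740, i.e. γ^4 - 784γ^2 + 153664 - 150960 = 0, i.e. γ^4 - 784γ^2 + 2704 = 0. So γ is a root of x^4 - 784x^2 + 2704. This polynomial is irreducible over Q: it has no rational root (each ±√170 ± √222 is irrational), and any factorization into two quadratics over Q would force √(37740) ∈ Q (pairing opposite roots) or √170, √222 ∈ Q (other pairings), all impossible. Hence [Q(γ):Q] = 4 = [Q(√170, √222):Q], so Q(γ) = Q(√170, √222).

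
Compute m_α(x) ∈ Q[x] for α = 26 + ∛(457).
m_α(x) = x^3 - 78x^2 + 2028x - 18033

Set β = α - 26 = ∛(457), so β^3 = 457. Then (α - 26)^3 - 457 = 0, i.e. α is a root of g(x) = (x - 26)^3 - 457 = x^3 - 78x^2 + 2028x - 18033. Since g(x) = h(x - 26) where h(x) = x^3 - 457, and h is irreducible over Q (because 457 is not a perfect cube, so h has no rational root, and a monic cubic with no rational root is irreducible), g is also irreducible (irreducibility is preserved under the substitution x → x - 26). Hence m_α(x) = x^3 - 78x^2 + 2028x - 18033.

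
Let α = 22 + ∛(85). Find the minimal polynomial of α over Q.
m_α(x) = x^3 - 66x^2 + 1452x - 10733

Set β = α - 22 = ∛(85), so β^3 = 85. Then (α - 22)^3 - 85 = 0, i.e. α is a root of g(x) = (x - 22)^3 - 85 = x^3 - 66x^2 + 1452x - 10733. Since g(x) = h(x - 22) where h(x) = x^3 - 85, and h is irreducible over Q (because 85 is not a perfect cube, so h has no rational root, and a monic cubic with no rational root is irreducible), g is also irreducible (irreducibility is preserved under the substitution x → x - 22). Hence m_α(x) = x^3 - 66x^2 + 1452x - 10733.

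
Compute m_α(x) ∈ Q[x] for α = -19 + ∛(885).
m_α(x) = x^3 + 57x^2 + 1083x + 5974

Set β = α + 19 = ∛(885), so β^3 = 885. Then (α + 19)^3 - 885 = 0, i.e. α is a root of g(x) = (x + 19)^3 - 885 = x^3 + 57x^2 + 1083x + 5974. Since g(x) = h(x + 19) where h(x) = x^3 - 885, and h is irreducible over Q (because 885 is not a perfect cube, so h has no rational root, and a monic cubic with no rational root is irreducible), g is also irreducible (irreducibility is preserved under the substitution x → x + 19). Hence m_α(x) = x^3 + 57x^2 + 1083x + 5974.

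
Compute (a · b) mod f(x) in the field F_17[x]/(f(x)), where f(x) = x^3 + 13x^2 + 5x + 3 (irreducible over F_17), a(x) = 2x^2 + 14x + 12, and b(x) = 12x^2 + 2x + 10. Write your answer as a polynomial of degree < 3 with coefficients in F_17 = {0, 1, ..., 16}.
a · b ≡ 5x^2 + 10x + 13 (mod f(x))

Multiply in F_17[x]: a(x)·b(x) = (2x^2 + 14x + 12)·(12x^2 + 2x + 10) = 7x^4 + 2x^3 + 5x^2 + 11x + 1. This has degree ≥ 3, so divide by f(x) over F_17: 7x^4 + 2x^3 + 5x^2 + 11x + 1 = (7x + 13)·(x^3 + 13x^2 + 5x + 3) + (5x^2 + 10x + 13). Hence a·b ≡ 5x^2 + 10x + 13 (mod f). (F_17[x]/(f) is a field with 17^3 = 4913 elements since f is irreducible of degree 3.)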